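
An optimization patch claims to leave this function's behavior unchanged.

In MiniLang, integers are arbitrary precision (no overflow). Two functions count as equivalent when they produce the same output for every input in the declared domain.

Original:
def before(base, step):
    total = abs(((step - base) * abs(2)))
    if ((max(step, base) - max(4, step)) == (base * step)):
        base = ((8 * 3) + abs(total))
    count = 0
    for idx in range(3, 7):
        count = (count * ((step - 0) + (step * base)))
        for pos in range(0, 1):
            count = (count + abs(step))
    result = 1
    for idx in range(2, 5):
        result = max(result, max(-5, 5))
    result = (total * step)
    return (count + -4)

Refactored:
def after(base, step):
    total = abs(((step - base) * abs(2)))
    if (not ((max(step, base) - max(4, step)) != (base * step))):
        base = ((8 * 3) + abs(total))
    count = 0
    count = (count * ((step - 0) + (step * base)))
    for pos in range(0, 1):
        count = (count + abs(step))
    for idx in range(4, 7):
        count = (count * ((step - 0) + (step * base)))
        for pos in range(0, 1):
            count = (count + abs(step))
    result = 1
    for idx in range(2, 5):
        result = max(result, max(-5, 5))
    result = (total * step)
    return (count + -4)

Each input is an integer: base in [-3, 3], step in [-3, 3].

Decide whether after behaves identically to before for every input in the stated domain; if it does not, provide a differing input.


Equivalent — the differences include min/max/abs usage differs, and comparison usage differs, and constant usage differs, and arithmetic usage differs, and statement counts differ, and boolean connective usage differs, and loop structure differs, yet no declared input distinguishes the two.
As a probe, take base=-3, step=0: before runs total becomes 6; next ((max(step, base) - max(4, step)) == (base * step)) evaluates to false; next count becomes 0; next at idx=3:; next count becomes 0; next at pos=0:; next count becomes 0; next at idx=4:; next count becomes 0; next at pos=0:; next count becomes 0; next at idx=5:; next count becomes 0; next at pos=0:; next count becomes 0; next at idx=6:; next count becomes 0; next at pos=0:; next count becomes 0; next result becomes 1; next at idx=2:; next result becomes 5; next at idx=3:; next result becomes 5; next at idx=4:; next result becomes 5; next result becomes 0; next final value -4; after runs total becomes 6; next (not ((max(step, base) - max(4, step)) != (base * step))) evaluates to false; next count becomes 0; next count becomes 0; next at pos=0:; next count becomes 0; next at idx=4:; next count becomes 0; next at pos=0:; next count becomes 0; next at idx=5:; next count becomes 0; next at pos=0:; next count becomes 0; next at idx=6:; next count becomes 0; next at pos=0:; next count becomes 0; next result becomes 1; next at idx=2:; next result becomes 5; next at idx=3:; next result becomes 5; next at idx=4:; next result becomes 5; next result becomes 0; next final value -4; both end at -4.
Sweeping the whole domain (49 inputs) finds no disagreement.
verdict: equivalent


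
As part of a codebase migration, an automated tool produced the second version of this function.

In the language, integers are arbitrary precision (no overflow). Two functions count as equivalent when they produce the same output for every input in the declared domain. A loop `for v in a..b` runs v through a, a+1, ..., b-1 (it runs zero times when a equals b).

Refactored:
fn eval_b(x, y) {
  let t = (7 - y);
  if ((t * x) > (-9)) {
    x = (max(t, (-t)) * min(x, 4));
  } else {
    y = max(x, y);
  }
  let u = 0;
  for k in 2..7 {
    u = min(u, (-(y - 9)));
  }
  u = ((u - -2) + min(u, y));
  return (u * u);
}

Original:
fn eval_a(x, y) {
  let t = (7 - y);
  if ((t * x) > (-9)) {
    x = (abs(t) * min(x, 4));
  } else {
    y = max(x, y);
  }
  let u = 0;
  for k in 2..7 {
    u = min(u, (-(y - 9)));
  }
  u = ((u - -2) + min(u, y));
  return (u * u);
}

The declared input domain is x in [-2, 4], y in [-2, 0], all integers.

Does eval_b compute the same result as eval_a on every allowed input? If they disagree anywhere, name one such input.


Behavior is preserved: although min/max/abs usage differs, the outputs never diverge.
As a probe, take x=4, y=0: eval_a runs t becomes 7; next ((t * x) > (-9)) evaluates to true; next x becomes 28; next u becomes 0; next at k=2:; next u becomes 0; next at k=3:; next u becomes 0; next at k=4:; next u becomes 0; next at k=5:; next u becomes 0; next at k=6:; next u becomes 0; next u becomes 2; next final value 4; eval_b runs t becomes 7; next ((t * x) > (-9)) evaluates to true; next x becomes 28; next u becomes 0; next at k=2:; next u becomes 0; next at k=3:; next u becomes 0; next at k=4:; next u becomes 0; next at k=5:; next u becomes 0; next at k=6:; next u becomes 0; next u becomes 2; next final value 4; both end at 4.
Across all 21 domain points the two functions coincide.
verdict: equivalent


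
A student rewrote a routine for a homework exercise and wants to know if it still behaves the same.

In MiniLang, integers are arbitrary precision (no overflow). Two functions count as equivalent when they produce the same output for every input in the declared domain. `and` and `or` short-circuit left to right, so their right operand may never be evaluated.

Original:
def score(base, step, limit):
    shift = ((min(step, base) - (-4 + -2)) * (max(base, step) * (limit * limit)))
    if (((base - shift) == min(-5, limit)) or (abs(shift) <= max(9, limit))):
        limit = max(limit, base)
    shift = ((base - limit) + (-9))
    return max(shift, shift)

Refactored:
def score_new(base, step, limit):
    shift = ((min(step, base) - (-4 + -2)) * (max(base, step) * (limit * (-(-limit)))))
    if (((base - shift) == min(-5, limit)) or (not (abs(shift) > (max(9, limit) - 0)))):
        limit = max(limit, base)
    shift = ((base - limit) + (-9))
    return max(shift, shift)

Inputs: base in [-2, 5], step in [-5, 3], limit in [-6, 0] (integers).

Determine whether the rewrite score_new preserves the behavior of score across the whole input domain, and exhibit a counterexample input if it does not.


Although constant usage differs; and comparison usage differs; and arithmetic usage differs; and boolean connective usage differs, 504/504 inputs agree.
verdict: equivalent


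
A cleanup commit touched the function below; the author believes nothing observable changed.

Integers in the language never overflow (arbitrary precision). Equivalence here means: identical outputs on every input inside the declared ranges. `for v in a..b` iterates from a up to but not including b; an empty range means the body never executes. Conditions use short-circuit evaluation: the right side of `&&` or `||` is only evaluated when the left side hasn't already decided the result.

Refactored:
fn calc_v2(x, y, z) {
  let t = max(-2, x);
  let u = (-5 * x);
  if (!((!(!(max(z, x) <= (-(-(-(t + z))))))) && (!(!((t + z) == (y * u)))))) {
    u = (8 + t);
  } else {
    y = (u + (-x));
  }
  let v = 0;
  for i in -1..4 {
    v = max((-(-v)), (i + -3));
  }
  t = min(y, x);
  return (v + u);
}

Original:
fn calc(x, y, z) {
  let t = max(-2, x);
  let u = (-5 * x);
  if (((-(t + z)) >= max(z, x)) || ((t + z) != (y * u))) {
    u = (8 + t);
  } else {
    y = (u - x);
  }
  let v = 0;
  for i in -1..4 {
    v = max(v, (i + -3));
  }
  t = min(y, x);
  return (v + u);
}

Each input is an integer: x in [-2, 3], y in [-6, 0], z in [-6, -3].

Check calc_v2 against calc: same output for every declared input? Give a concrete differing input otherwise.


Take x=-1, y=-1, z=-4.
calc: t becomes -1; next u becomes 5; next (((-(t + z)) >= max(z, x)) || ((t + z) != (y * u))) evaluates to true; next u becomes 7; next v becomes 0; next at i=-1:; next v becomes 0; next at i=0:; next v becomes 0; next at i=1:; next v becomes 0; next at i=2:; next v becomes 0; next at i=3:; next v becomes 0; next t becomes -1; next final value 7
calc_v2: t becomes -1; next u becomes 5; next (!((!(!(max(z, x) <= (-(-(-(t + z))))))) && (!(!((t + z) == (y * u)))))) evaluates to false; next y becomes 6; next v becomes 0; next at i=-1:; next v becomes 0; next at i=0:; next v becomes 0; next at i=1:; next v becomes 0; next at i=2:; next v becomes 0; next at i=3:; next v becomes 0; next t becomes -1; next final value 5
7 vs 5 — the two versions disagree here.
verdict: not equivalent; witness: x=-1, y=-1, z=-4


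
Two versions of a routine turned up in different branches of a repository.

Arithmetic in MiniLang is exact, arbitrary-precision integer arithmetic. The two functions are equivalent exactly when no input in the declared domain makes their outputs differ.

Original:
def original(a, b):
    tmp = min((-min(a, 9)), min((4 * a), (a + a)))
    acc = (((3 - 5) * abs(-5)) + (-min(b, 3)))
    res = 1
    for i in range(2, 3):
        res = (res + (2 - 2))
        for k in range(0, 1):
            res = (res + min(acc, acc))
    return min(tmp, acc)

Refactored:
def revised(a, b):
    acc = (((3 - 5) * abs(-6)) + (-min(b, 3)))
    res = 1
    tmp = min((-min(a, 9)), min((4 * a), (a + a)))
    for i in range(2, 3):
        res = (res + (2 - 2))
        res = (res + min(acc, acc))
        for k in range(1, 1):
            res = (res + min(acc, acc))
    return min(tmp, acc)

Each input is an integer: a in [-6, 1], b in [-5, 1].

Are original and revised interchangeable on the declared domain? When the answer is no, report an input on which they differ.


Not equivalent: a=-3, b=1 separates them (-12 vs -13).
original: tmp := -12 | acc := -11 | res := 1 | iter i=2: | res := 1 | iter k=0: | res := -10 | result -12
revised: acc := -13 | res := 1 | tmp := -12 | iter i=2: | res := 1 | res := -12 | loop over k: empty range | result -13
verdict: not equivalent; witness: a=-3, b=1


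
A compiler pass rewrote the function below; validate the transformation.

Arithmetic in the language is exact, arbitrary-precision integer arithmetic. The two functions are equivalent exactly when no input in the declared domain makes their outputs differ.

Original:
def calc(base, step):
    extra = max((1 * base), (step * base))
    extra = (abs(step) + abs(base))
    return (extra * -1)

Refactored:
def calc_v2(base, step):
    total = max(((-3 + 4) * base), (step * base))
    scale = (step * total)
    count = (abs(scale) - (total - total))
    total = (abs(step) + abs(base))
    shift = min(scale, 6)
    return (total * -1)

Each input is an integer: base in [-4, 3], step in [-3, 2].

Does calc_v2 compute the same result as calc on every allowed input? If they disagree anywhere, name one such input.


Side by side, the visible changes include: min/max/abs usage differs, constant usage differs, arithmetic usage differs, statement counts differ, local variable names differ.
As a probe, take base=-3, step=1: calc runs extra=-3, then extra=4, then returns -4; calc_v2 runs total=-3, then scale=-3, then count=3, then total=4, then shift=-3, then returns -4; both end at -4.
Across all 48 domain points the two functions coincide.
verdict: equivalent


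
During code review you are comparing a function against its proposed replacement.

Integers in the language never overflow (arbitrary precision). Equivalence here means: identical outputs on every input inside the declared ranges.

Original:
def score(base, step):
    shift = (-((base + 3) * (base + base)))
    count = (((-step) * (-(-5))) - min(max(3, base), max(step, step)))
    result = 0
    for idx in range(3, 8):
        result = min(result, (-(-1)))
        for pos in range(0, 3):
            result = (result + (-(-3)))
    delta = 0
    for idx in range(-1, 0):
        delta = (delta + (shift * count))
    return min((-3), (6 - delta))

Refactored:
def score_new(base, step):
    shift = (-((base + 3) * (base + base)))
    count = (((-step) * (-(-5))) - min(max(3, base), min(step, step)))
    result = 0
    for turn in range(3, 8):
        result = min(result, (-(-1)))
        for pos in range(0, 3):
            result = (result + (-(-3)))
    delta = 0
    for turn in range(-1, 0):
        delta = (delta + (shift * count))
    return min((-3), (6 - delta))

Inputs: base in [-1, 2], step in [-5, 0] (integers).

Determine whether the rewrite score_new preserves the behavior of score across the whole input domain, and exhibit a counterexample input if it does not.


Although `max(step, step)` became `min(step, step)`, no input in the stated domain can expose it.
Spot check at base=1, step=-2 — score: shift becomes -8; next count becomes 12; next result becomes 0; next at idx=3:; next result becomes 0; next at pos=0:; next result becomes 3; next at pos=1:; next result becomes 6; next at pos=2:; next result becomes 9; next at idx=4:; next result becomes 1; next at pos=0:; next result becomes 4; next at pos=1:; next result becomes 7; next at pos=2:; next result becomes 10; next at idx=5:; next result becomes 1; next at pos=0:; next result becomes 4; next at pos=1:; next result becomes 7; next at pos=2:; next result becomes 10; next at idx=6:; next result becomes 1; next at pos=0:; next result becomes 4; next at pos=1:; next result becomes 7; next at pos=2:; next result becomes 10; next at idx=7:; next result becomes 1; next at pos=0:; next result becomes 4; next at pos=1:; next result becomes 7; next at pos=2:; next result becomes 10; next delta becomes 0; next at idx=-1:; next delta becomes -96; next final value -3. score_new: shift becomes -8; next count becomes 12; next result becomes 0; next at turn=3:; next result becomes 0; next at pos=0:; next result becomes 3; next at pos=1:; next result becomes 6; next at pos=2:; next result becomes 9; next at turn=4:; next result becomes 1; next at pos=0:; next result becomes 4; next at pos=1:; next result becomes 7; next at pos=2:; next result becomes 10; next at turn=5:; next result becomes 1; next at pos=0:; next result becomes 4; next at pos=1:; next result becomes 7; next at pos=2:; next result becomes 10; next at turn=6:; next result becomes 1; next at pos=0:; next result becomes 4; next at pos=1:; next result becomes 7; next at pos=2:; next result becomes 10; next at turn=7:; next result becomes 1; next at pos=0:; next result becomes 4; next at pos=1:; next result becomes 7; next at pos=2:; next result becomes 10; next delta becomes 0; next at turn=-1:; next delta becomes -96; next final value -3. Both give -3.
Every one of the 24 inputs gives matching results.
verdict: equivalent


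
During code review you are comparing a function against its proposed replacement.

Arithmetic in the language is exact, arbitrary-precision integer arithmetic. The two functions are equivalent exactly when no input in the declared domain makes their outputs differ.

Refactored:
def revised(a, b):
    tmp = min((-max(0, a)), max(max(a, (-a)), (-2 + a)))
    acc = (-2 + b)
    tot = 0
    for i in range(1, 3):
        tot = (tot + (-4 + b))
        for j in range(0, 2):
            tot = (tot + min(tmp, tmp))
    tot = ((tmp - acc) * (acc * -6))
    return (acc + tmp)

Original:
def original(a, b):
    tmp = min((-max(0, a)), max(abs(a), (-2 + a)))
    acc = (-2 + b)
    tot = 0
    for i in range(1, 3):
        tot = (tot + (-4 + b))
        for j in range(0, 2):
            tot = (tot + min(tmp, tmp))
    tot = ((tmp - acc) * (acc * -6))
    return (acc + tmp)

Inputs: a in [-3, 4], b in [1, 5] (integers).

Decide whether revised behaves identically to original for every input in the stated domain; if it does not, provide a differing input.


Behavior is preserved: although min/max/abs usage differs, the outputs never diverge.
One worked example (a=2, b=5) — original: tmp=-2, then acc=3, then tot=0, then (i=1), then tot=1, then (j=0), then tot=-1, then (j=1), then tot=-3, then (i=2), then tot=-2, then (j=0), then tot=-4, then (j=1), then tot=-6, then tot=90, then returns 1; revised: tmp=-2, then acc=3, then tot=0, then (i=1), then tot=1, then (j=0), then tot=-1, then (j=1), then tot=-3, then (i=2), then tot=-2, then (j=0), then tot=-4, then (j=1), then tot=-6, then tot=90, then returns 1; agreement on 1.
An exhaustive pass over the 40 declared inputs shows identical outputs.
verdict: equivalent


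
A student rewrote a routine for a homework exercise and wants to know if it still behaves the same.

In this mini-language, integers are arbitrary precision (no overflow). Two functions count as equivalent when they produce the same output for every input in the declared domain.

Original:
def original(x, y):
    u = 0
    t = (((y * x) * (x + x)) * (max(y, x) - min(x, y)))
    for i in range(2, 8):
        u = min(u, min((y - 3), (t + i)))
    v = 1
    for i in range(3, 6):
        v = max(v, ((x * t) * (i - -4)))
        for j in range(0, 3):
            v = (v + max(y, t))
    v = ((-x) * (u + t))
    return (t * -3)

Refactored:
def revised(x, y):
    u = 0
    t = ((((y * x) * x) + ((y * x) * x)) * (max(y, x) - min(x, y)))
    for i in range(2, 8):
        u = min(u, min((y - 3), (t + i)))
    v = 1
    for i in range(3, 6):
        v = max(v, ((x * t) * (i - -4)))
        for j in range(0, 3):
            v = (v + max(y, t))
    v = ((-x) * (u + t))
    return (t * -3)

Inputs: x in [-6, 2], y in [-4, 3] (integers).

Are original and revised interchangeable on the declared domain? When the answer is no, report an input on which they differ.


Equivalent — the differences include arithmetic usage differs, yet no declared input distinguishes the two.
Tracing x=-3, y=0: original: u = 0; t = 0; [i=2]; u = -3; [i=3]; u = -3; [i=4]; u = -3; [i=5]; u = -3; [i=6]; u = -3; [i=7]; u = -3; v = 1; [i=3]; v = 1; [j=0]; v = 1; [j=1]; v = 1; [j=2]; v = 1; [i=4]; v = 1; [j=0]; v = 1; [j=1]; v = 1; [j=2]; v = 1; [i=5]; v = 1; [j=0]; v = 1; [j=1]; v = 1; [j=2]; v = 1; v = -9; return 0 | revised: u = 0; t = 0; [i=2]; u = -3; [i=3]; u = -3; [i=4]; u = -3; [i=5]; u = -3; [i=6]; u = -3; [i=7]; u = -3; v = 1; [i=3]; v = 1; [j=0]; v = 1; [j=1]; v = 1; [j=2]; v = 1; [i=4]; v = 1; [j=0]; v = 1; [j=1]; v = 1; [j=2]; v = 1; [i=5]; v = 1; [j=0]; v = 1; [j=1]; v = 1; [j=2]; v = 1; v = -9; return 0 — matching result 0.
Across all 72 domain points the two functions coincide.
verdict: equivalent


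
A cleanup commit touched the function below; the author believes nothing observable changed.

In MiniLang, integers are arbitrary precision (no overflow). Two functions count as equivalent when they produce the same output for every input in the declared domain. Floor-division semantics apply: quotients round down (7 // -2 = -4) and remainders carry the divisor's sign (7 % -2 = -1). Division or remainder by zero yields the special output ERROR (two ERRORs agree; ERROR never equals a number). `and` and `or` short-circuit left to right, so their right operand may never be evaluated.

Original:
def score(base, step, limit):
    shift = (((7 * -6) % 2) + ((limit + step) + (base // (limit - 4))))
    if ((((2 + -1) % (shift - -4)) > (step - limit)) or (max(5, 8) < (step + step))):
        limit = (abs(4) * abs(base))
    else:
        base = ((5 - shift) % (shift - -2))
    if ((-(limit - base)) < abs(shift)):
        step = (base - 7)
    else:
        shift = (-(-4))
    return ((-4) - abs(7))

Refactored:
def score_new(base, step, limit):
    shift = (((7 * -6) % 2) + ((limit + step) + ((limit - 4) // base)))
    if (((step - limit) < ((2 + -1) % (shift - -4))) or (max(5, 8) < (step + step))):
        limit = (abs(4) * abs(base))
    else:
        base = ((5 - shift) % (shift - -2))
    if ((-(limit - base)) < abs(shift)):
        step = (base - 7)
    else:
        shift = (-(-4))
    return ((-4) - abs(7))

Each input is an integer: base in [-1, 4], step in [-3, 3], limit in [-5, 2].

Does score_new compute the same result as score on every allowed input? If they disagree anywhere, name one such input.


Evaluate both at base=-1, step=-3, limit=-1.
score: shift becomes -4; next hits division by zero so the output is ERROR
score_new: shift becomes 1; next (((step - limit) < ((2 + -1) % (shift - -4))) or (max(5, 8) < (step + step))) evaluates to true; next limit becomes 4; next ((-(limit - base)) < abs(shift)) evaluates to true; next step becomes -8; next final value -11
ERROR against -11: the behavior changed.
verdict: not equivalent; witness: base=-1, step=-3, limit=-1


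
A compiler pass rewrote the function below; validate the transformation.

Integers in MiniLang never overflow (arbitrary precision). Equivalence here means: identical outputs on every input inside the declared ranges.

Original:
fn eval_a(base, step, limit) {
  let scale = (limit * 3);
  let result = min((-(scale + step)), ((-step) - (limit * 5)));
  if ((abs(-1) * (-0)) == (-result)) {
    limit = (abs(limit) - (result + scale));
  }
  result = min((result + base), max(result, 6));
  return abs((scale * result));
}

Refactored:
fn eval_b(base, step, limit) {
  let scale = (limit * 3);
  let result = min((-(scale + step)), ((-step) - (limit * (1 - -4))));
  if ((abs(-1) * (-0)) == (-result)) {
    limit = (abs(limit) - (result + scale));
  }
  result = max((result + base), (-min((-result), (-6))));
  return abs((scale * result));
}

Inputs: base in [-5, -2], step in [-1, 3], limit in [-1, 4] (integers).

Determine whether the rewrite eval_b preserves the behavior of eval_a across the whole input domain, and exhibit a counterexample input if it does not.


Take base=-5, step=-1, limit=-1.
eval_a: scale = -3; result = 4; ((abs(-1) * (-0)) == (-result)) -> false; result = -1; return 3
eval_b: scale = -3; result = 4; ((abs(-1) * (-0)) == (-result)) -> false; result = 6; return 18
3 vs 18 — the two versions disagree here.
verdict: not equivalent; witness: base=-5, step=-1, limit=-1


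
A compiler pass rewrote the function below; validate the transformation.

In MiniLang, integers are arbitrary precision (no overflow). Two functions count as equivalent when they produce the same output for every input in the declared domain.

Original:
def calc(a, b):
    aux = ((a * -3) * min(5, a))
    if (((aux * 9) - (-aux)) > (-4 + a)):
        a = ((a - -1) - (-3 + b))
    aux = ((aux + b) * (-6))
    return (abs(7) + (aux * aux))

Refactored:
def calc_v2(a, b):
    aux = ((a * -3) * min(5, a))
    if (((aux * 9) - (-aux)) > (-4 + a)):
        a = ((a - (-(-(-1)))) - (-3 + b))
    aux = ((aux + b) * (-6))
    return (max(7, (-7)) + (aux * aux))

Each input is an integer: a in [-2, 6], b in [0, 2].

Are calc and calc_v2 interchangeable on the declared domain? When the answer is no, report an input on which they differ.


Side by side, the visible changes include: constant usage differs, min/max/abs usage differs.
One worked example (a=1, b=0) — calc: aux = -3; (((aux * 9) - (-aux)) > (-4 + a)) -> false; aux = 18; return 331; calc_v2: aux = -3; (((aux * 9) - (-aux)) > (-4 + a)) -> false; aux = 18; return 331; agreement on 331.
Every one of the 27 inputs gives matching results.
verdict: equivalent


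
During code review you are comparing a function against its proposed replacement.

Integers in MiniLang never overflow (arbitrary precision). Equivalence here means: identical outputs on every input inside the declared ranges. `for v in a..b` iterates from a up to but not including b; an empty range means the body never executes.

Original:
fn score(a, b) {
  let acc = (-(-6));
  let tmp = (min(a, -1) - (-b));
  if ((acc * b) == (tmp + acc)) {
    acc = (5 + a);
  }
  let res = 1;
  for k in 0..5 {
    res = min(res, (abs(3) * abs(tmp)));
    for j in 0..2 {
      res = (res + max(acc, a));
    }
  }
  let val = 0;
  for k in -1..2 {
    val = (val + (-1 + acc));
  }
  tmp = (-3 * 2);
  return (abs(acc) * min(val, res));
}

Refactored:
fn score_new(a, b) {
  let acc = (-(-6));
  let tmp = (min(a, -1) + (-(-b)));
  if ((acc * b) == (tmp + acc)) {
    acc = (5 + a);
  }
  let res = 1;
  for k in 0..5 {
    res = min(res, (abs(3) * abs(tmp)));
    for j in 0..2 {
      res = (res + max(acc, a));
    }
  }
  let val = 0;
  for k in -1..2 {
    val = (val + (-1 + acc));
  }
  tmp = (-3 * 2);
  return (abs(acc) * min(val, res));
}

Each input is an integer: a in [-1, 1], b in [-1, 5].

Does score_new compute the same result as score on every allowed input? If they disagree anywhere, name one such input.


Behavior is preserved: although arithmetic usage differs, the outputs never diverge.
Tracing a=1, b=-1: score: acc becomes 6; next tmp becomes -2; next ((acc * b) == (tmp + acc)) evaluates to false; next res becomes 1; next at k=0:; next res becomes 1; next at j=0:; next res becomes 7; next at j=1:; next res becomes 13; next at k=1:; next res becomes 6; next at j=0:; next res becomes 12; next at j=1:; next res becomes 18; next at k=2:; next res becomes 6; next at j=0:; next res becomes 12; next at j=1:; next res becomes 18; next at k=3:; next res becomes 6; next at j=0:; next res becomes 12; next at j=1:; next res becomes 18; next at k=4:; next res becomes 6; next at j=0:; next res becomes 12; next at j=1:; next res becomes 18; next val becomes 0; next at k=-1:; next val becomes 5; next at k=0:; next val becomes 10; next at k=1:; next val becomes 15; next tmp becomes -6; next final value 90 | score_new: acc becomes 6; next tmp becomes -2; next ((acc * b) == (tmp + acc)) evaluates to false; next res becomes 1; next at k=0:; next res becomes 1; next at j=0:; next res becomes 7; next at j=1:; next res becomes 13; next at k=1:; next res becomes 6; next at j=0:; next res becomes 12; next at j=1:; next res becomes 18; next at k=2:; next res becomes 6; next at j=0:; next res becomes 12; next at j=1:; next res becomes 18; next at k=3:; next res becomes 6; next at j=0:; next res becomes 12; next at j=1:; next res becomes 18; next at k=4:; next res becomes 6; next at j=0:; next res becomes 12; next at j=1:; next res becomes 18; next val becomes 0; next at k=-1:; next val becomes 5; next at k=0:; next val becomes 10; next at k=1:; next val becomes 15; next tmp becomes -6; next final value 90 — matching result 90.
Every one of the 21 inputs gives matching results.
verdict: equivalent


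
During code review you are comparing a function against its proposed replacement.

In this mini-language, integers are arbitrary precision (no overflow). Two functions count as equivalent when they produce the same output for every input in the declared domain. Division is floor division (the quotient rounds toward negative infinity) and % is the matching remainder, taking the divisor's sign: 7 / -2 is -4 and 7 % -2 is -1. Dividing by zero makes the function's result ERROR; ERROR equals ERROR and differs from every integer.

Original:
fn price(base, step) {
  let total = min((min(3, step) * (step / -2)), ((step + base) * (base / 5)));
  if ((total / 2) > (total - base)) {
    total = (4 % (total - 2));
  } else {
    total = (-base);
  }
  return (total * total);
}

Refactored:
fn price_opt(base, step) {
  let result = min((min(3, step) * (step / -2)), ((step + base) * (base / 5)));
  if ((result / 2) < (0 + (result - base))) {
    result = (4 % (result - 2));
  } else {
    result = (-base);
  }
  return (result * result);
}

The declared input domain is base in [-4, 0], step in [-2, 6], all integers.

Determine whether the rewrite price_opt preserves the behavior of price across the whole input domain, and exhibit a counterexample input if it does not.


Consider the input base=-4, step=-2.
price: total := -2 | ((total / 2) > (total - base)): false | total := 4 | result 16
price_opt: result := -2 | ((result / 2) < (0 + (result - base))): true | result := 0 | result 0
16 != 0, so the rewrite changes behavior.
verdict: not equivalent; witness: base=-4, step=-2


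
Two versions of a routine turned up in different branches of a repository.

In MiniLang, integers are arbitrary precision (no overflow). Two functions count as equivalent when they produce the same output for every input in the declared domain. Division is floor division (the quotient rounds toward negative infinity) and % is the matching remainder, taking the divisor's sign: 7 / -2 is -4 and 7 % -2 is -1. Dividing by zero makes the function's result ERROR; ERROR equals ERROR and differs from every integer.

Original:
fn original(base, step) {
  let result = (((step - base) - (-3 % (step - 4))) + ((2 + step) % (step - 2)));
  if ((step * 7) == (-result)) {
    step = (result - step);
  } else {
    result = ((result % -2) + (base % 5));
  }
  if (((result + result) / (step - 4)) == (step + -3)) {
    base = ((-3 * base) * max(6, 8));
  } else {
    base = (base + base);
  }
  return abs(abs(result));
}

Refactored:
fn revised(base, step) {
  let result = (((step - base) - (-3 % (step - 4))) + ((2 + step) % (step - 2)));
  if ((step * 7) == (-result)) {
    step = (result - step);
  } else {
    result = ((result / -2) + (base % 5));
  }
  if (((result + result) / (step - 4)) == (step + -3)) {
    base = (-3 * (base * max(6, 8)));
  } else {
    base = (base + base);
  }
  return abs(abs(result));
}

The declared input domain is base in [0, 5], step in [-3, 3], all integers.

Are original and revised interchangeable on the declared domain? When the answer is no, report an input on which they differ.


Consider the input base=0, step=-3.
original: result = -1; ((step * 7) == (-result)) -> false; result = -1; (((result + result) / (step - 4)) == (step + -3)) -> false; base = 0; return 1
revised: result = -1; ((step * 7) == (-result)) -> false; result = 0; (((result + result) / (step - 4)) == (step + -3)) -> false; base = 0; return 0
1 vs 0 — the two versions disagree here.
verdict: not equivalent; witness: base=0, step=-3


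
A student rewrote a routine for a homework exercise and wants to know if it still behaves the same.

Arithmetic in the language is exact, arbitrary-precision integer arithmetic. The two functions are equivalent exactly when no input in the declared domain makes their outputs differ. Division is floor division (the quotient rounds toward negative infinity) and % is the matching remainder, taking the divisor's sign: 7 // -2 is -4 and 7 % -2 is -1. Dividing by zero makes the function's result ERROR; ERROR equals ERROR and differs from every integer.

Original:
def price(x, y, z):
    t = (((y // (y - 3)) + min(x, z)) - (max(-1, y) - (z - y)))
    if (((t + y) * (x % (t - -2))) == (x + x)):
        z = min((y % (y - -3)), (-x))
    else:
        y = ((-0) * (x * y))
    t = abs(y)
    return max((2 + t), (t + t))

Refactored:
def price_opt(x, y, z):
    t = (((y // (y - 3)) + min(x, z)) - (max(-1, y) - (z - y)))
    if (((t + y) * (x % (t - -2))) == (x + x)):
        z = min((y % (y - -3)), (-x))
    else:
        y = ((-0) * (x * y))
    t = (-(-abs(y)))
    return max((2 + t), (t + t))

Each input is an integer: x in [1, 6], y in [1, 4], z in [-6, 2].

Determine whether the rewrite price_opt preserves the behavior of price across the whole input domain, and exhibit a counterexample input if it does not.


The two versions differ — the changes include same computation, different form.
Tracing x=5, y=2, z=1: price: t=-4, then (((t + y) * (x % (t - -2))) == (x + x)) is false, then y=0, then t=0, then returns 2 | price_opt: t=-4, then (((t + y) * (x % (t - -2))) == (x + x)) is false, then y=0, then t=0, then returns 2 — matching result 2.
Checked all 216 inputs in the declared domain: the outputs agree on every one.
verdict: equivalent


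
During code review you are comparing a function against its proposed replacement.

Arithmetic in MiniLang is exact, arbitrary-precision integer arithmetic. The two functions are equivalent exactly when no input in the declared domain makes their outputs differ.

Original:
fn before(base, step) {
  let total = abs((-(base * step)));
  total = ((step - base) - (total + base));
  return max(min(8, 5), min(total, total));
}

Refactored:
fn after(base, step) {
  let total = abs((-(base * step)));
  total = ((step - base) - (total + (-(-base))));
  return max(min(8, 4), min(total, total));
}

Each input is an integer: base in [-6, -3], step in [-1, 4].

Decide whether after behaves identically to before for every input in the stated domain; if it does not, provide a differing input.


These are not equivalent — on base=-6, step=2 the outputs split (5 vs 4).
before: total=12, then total=2, then returns 5
after: total=12, then total=2, then returns 4
verdict: not equivalent; witness: base=-6, step=2


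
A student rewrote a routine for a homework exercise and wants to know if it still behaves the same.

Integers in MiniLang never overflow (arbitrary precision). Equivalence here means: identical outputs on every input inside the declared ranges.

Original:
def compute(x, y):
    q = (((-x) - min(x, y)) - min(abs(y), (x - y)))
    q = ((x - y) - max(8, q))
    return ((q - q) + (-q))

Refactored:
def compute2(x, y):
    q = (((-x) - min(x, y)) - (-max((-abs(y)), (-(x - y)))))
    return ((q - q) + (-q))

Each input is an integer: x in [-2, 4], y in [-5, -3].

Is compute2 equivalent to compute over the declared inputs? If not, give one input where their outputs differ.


These are not equivalent — on x=-2, y=-5 the outputs split (5 vs -4).
compute: q=4, then q=-5, then returns 5
compute2: q=4, then returns -4
verdict: not equivalent; witness: x=-2, y=-5


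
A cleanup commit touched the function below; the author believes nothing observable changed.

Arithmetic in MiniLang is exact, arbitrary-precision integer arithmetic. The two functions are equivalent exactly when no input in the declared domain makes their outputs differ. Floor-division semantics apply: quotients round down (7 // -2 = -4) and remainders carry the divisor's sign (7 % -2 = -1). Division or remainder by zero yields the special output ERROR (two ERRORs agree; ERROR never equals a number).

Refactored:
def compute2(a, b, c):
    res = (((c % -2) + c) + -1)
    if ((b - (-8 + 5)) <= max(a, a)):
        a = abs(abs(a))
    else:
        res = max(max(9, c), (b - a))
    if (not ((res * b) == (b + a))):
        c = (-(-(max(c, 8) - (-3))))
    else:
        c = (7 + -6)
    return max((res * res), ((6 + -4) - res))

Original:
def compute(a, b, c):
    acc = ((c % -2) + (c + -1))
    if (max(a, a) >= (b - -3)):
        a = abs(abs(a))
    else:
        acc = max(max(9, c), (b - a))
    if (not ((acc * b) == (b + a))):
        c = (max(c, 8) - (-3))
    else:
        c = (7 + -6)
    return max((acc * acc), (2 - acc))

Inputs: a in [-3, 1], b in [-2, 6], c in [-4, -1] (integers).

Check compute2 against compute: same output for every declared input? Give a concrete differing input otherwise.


The two versions differ — the changes include arithmetic usage differs; comparison usage differs; constant usage differs; local variable names differ.
Tracing a=-2, b=2, c=-2: compute: acc := -3 | (max(a, a) >= (b - -3)): false | acc := 9 | (not ((acc * b) == (b + a))): true | c := 11 | result 81 | compute2: res := -3 | ((b - (-8 + 5)) <= max(a, a)): false | res := 9 | (not ((res * b) == (b + a))): true | c := 11 | result 81 — matching result 81.
Every one of the 180 inputs gives matching results.
verdict: equivalent


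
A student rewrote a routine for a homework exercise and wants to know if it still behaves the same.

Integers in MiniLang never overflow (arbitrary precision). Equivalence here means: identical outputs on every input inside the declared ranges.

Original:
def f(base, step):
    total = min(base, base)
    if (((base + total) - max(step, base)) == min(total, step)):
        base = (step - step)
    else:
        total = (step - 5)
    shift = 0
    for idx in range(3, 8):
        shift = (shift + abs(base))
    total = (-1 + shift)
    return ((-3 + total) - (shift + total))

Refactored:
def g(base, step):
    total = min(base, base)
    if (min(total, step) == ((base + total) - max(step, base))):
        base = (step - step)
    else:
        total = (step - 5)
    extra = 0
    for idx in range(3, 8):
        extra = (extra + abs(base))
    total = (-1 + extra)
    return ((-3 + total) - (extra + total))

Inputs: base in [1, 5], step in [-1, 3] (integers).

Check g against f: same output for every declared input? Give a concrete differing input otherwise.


Although local variable names differ, 25/25 inputs agree.
verdict: equivalent


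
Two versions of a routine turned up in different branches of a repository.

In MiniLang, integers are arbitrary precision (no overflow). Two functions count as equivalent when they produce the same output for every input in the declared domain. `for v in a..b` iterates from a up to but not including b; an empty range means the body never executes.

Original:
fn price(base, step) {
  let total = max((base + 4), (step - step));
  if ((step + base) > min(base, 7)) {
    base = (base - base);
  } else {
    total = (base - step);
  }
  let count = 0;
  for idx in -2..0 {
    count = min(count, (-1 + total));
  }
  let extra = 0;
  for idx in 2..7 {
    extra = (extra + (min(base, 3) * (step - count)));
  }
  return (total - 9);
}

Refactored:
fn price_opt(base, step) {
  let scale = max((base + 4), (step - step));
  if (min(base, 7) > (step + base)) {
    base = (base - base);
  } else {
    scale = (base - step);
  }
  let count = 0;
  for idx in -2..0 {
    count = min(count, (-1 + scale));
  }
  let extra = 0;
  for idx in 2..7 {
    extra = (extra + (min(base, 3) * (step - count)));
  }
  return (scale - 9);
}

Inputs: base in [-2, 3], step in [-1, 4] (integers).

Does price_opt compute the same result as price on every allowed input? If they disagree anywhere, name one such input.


Evaluate both at base=-2, step=-1.
price: total := 2 | ((step + base) > min(base, 7)): false | total := -1 | count := 0 | iter idx=-2: | count := -2 | iter idx=-1: | count := -2 | extra := 0 | iter idx=2: | extra := -2 | iter idx=3: | extra := -4 | iter idx=4: | extra := -6 | iter idx=5: | extra := -8 | iter idx=6: | extra := -10 | result -10
price_opt: scale := 2 | (min(base, 7) > (step + base)): true | base := 0 | count := 0 | iter idx=-2: | count := 0 | iter idx=-1: | count := 0 | extra := 0 | iter idx=2: | extra := 0 | iter idx=3: | extra := 0 | iter idx=4: | extra := 0 | iter idx=5: | extra := 0 | iter idx=6: | extra := 0 | result -7
-10 vs -7 — the two versions disagree here.
verdict: not equivalent; witness: base=-2, step=-1


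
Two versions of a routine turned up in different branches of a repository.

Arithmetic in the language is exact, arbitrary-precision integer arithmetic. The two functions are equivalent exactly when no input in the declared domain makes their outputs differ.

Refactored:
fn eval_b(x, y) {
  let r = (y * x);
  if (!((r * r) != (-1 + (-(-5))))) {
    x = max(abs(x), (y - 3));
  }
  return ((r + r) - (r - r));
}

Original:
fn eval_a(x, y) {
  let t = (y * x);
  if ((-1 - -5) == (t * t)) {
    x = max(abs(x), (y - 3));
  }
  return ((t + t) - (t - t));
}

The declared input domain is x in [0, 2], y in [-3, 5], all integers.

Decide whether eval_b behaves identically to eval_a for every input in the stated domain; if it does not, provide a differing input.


Side by side, the visible changes include: local variable names differ, and arithmetic usage differs, and comparison usage differs, and boolean connective usage differs.
One worked example (x=0, y=-2) — eval_a: t becomes 0; next ((-1 - -5) == (t * t)) evaluates to false; next final value 0; eval_b: r becomes 0; next (!((r * r) != (-1 + (-(-5))))) evaluates to false; next final value 0; agreement on 0.
Sweeping the whole domain (27 inputs) finds no disagreement.
verdict: equivalent


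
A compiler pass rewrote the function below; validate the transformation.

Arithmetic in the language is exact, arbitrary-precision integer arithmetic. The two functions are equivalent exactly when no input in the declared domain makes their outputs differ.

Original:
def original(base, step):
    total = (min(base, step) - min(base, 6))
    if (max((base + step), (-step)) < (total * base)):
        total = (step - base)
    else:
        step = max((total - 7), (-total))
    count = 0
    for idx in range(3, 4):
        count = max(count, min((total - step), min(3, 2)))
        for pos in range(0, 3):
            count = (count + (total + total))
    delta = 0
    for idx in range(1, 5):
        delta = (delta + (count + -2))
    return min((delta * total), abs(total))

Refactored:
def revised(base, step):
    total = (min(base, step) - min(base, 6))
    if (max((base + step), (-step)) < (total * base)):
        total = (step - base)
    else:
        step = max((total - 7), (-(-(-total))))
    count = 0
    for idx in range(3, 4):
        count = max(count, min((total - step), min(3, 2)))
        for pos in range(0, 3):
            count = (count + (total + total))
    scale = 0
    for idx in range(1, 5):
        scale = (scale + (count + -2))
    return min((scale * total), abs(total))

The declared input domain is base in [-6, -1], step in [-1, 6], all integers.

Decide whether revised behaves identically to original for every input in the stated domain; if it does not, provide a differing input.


This is a faithful refactor — local variable names differ, but the computed results match everywhere.
Tracing base=-2, step=3: original: total := 0 | (max((base + step), (-step)) < (total * base)): false | step := 0 | count := 0 | iter idx=3: | count := 0 | iter pos=0: | count := 0 | iter pos=1: | count := 0 | iter pos=2: | count := 0 | delta := 0 | iter idx=1: | delta := -2 | iter idx=2: | delta := -4 | iter idx=3: | delta := -6 | iter idx=4: | delta := -8 | result 0 | revised: total := 0 | (max((base + step), (-step)) < (total * base)): false | step := 0 | count := 0 | iter idx=3: | count := 0 | iter pos=0: | count := 0 | iter pos=1: | count := 0 | iter pos=2: | count := 0 | scale := 0 | iter idx=1: | scale := -2 | iter idx=2: | scale := -4 | iter idx=3: | scale := -6 | iter idx=4: | scale := -8 | result 0 — matching result 0.
Across all 48 domain points the two functions coincide.
verdict: equivalent
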